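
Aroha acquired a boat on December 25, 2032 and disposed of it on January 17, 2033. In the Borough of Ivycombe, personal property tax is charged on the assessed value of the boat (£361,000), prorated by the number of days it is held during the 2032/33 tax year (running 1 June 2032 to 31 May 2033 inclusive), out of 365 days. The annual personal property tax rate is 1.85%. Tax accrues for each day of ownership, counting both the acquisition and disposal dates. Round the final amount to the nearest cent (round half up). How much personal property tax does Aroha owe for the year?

£439.13

Days held (December 25, 2032 – January 17, 2033): 24 out of 365
Tax = £361,000 × 1.85% × 24/365 = £439.1342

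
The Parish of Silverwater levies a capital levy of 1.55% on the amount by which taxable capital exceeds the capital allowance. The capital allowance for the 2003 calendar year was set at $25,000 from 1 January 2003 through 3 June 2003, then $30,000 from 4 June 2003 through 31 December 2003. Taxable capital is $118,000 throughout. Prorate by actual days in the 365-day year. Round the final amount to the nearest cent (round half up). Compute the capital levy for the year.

$1,396.70

1 January – 3 June 2003: 154 days, exemption $25,000 → ($118,000 − $25,000) × 1.55% × 154/365 = $608.1945
4 June – 31 December 2003: 211 days, exemption $30,000 → ($118,000 − $30,000) × 1.55% × 211/365 = $788.5041
Total = $1,396.6986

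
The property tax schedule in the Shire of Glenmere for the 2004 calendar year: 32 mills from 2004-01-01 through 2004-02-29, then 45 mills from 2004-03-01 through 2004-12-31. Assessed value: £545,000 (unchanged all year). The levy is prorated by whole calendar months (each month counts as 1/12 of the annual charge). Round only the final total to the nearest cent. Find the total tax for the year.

2004-01-01 to 2004-02-29: 2 months at 32 mills → £545,000 × 3.2% × 2/12 = £2,906.6667
2004-03-01 to 2004-12-31: 10 months at 45 mills → £545,000 × 4.5% × 10/12 = £20,437.5000
Total = £23,344.1667

£23,344.17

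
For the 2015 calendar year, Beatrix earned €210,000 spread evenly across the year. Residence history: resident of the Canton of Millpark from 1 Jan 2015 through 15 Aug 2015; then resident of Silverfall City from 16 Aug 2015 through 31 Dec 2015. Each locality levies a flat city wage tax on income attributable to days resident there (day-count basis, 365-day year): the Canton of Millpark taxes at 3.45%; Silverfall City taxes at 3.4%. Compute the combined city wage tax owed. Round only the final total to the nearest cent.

The Canton of Millpark, 1 Jan – 15 Aug 2015: 227 days → €210,000 × 3.45% × 227/365 = €4,505.7945
Silverfall City, 16 Aug – 31 Dec 2015: 138 days → €210,000 × 3.4% × 138/365 = €2,699.5068
Total = €7,205.3014

€7,205.30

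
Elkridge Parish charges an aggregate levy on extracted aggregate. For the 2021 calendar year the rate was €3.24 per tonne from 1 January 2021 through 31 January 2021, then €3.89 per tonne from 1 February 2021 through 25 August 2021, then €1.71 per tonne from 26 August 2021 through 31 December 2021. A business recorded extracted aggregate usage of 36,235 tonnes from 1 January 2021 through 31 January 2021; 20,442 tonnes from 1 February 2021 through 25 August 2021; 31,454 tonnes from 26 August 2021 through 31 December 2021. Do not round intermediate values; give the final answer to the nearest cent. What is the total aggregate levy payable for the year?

€250707.12

1 January – 31 January 2021: 36,235 tonnes at €3.24/tonne → €117401.40
1 February – 25 August 2021: 20,442 tonnes at €3.89/tonne → €79519.38
26 August – 31 December 2021: 31,454 tonnes at €1.71/tonne → €53786.34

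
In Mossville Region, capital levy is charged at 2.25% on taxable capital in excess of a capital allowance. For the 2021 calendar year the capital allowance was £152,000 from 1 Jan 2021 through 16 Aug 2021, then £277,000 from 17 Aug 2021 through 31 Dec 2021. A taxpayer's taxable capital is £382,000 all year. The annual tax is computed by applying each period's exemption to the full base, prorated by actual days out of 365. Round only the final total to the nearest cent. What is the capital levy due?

1 Jan – 16 Aug 2021: 228 days, exemption £152,000 → (£382,000 − £152,000) × 2.25% × 228/365 = £3,232.6027
17 Aug – 31 Dec 2021: 137 days, exemption £277,000 → (£382,000 − £277,000) × 2.25% × 137/365 = £886.7466
Total = £4,119.3493

£4,119.35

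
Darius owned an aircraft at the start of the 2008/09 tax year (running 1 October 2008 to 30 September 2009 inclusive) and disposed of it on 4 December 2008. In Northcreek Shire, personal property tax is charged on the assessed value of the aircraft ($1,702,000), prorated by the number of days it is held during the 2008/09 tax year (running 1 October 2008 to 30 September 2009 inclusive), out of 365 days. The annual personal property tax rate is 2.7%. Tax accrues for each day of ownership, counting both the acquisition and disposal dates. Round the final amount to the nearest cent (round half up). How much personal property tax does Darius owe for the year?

Days held (1 October – 4 December 2008): 65 out of 365
Tax = $1,702,000 × 2.7% × 65/365 = $8,183.5890

$8,183.59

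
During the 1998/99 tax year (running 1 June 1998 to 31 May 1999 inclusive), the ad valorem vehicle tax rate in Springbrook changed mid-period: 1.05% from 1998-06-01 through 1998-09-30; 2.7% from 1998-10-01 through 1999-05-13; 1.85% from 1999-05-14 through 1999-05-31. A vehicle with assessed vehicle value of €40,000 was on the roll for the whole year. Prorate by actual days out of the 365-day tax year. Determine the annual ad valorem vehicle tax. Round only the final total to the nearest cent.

1998-06-01 to 1998-09-30: 122 days at 1.05% → €40,000 × 1.05% × 122/365 = €140.3836
1998-10-01 to 1999-05-13: 225 days at 2.7% → €40,000 × 2.7% × 225/365 = €665.7534
1999-05-14 to 1999-05-31: 18 days at 1.85% → €40,000 × 1.85% × 18/365 = €36.4932
Total = €842.6301

€842.63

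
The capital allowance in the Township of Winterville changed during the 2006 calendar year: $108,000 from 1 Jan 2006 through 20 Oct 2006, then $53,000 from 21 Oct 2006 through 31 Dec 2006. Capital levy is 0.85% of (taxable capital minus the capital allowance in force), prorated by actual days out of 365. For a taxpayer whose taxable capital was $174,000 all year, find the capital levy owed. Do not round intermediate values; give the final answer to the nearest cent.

1 Jan – 20 Oct 2006: 293 days, exemption $108,000 → ($174,000 − $108,000) × 0.85% × 293/365 = $450.3370
21 Oct – 31 Dec 2006: 72 days, exemption $53,000 → ($174,000 − $53,000) × 0.85% × 72/365 = $202.8822
Total = $653.2192

$653.22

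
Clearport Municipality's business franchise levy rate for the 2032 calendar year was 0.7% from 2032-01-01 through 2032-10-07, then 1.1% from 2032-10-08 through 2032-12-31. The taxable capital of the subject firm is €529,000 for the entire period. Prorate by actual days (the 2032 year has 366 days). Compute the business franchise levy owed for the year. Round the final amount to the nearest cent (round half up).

€4,194.42

2032-01-01 to 2032-10-07: 281 days at 0.7% → €529,000 × 0.7% × 281/366 = €2,843.0137
2032-10-08 to 2032-12-31: 85 days at 1.1% → €529,000 × 1.1% × 85/366 = €1,351.4071
Total = €4,194.4208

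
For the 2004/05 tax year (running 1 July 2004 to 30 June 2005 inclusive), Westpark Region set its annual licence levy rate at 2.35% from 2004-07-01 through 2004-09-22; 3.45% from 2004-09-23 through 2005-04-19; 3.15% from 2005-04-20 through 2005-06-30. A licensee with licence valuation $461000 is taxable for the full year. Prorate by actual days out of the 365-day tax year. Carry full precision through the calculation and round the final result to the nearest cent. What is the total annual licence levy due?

$14464.66

2004-07-01 to 2004-09-22: 84 days at 2.35% → $461000 × 2.35% × 84/365 = $2493.1890
2004-09-23 to 2005-04-19: 209 days at 3.45% → $461000 × 3.45% × 209/365 = $9106.9603
2005-04-20 to 2005-06-30: 72 days at 3.15% → $461000 × 3.15% × 72/365 = $2864.5151
Total = $14464.6644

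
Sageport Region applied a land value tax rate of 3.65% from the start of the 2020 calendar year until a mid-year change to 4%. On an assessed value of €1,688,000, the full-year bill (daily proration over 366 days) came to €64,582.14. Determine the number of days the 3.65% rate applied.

182 days

Let d = days at the first rate; then 366 − d days at the second rate.
€1,688,000 × [3.65%·d + 4%·(366−d)] / 366 = €64,582.14
Solving gives d = 182, so the new rate took effect on 1 Jul 2020.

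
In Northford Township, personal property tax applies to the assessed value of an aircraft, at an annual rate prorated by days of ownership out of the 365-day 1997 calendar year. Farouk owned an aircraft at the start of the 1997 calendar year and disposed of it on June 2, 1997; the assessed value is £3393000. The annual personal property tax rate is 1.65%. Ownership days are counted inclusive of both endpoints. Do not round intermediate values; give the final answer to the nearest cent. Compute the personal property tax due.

£23467.48

Days held (January 1 – June 2, 1997): 153 out of 365
Tax = £3393000 × 1.65% × 153/365 = £23467.4753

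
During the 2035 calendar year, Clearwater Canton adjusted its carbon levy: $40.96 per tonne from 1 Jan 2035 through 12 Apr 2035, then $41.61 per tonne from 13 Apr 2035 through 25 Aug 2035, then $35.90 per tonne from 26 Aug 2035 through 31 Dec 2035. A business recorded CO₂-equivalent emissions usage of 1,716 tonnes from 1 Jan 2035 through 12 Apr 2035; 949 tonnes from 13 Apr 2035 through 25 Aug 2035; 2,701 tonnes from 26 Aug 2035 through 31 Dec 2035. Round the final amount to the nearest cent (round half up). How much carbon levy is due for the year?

1 Jan – 12 Apr 2035: 1,716 tonnes at $40.96/tonne → $70,287.36
13 Apr – 25 Aug 2035: 949 tonnes at $41.61/tonne → $39,487.89
26 Aug – 31 Dec 2035: 2,701 tonnes at $35.90/tonne → $96,965.90

$206,741.15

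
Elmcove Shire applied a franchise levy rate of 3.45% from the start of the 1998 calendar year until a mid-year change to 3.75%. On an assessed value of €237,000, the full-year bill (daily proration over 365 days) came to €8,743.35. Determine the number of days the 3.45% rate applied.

74 days

Let d = days at the first rate; then 365 − d days at the second rate.
€237,000 × [3.45%·d + 3.75%·(365−d)] / 365 = €8,743.35
Solving gives d = 74, so the new rate took effect on March 16, 1998.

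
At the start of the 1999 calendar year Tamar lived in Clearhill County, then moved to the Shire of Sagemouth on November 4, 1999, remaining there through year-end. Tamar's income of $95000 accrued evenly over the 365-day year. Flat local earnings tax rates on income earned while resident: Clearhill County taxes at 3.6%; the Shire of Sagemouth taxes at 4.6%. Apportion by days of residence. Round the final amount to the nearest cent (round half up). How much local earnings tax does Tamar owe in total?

$3570.96

Clearhill County, January 1 – November 3, 1999: 307 days → $95000 × 3.6% × 307/365 = $2876.5479
The Shire of Sagemouth, November 4 – December 31, 1999: 58 days → $95000 × 4.6% × 58/365 = $694.4110
Total = $3570.9589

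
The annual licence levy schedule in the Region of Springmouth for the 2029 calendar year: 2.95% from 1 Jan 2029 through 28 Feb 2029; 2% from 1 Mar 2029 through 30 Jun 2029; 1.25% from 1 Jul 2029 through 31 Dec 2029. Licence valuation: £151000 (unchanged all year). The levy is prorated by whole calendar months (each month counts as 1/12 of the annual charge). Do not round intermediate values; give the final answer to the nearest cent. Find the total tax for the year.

1 Jan – 28 Feb 2029: 2 months at 2.95% → £151000 × 2.95% × 2/12 = £742.4167
1 Mar – 30 Jun 2029: 4 months at 2% → £151000 × 2% × 4/12 = £1006.6667
1 Jul – 31 Dec 2029: 6 months at 1.25% → £151000 × 1.25% × 6/12 = £943.7500
Total = £2692.8333

£2692.83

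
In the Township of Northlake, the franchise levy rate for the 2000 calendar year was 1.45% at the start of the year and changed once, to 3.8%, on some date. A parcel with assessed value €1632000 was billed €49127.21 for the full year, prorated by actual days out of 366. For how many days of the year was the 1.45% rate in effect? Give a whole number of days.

123 days

Let d = days at the first rate; then 366 − d days at the second rate.
€1632000 × [1.45%·d + 3.8%·(366−d)] / 366 = €49127.21
Solving gives d = 123, so the new rate took effect on 3 May 2000.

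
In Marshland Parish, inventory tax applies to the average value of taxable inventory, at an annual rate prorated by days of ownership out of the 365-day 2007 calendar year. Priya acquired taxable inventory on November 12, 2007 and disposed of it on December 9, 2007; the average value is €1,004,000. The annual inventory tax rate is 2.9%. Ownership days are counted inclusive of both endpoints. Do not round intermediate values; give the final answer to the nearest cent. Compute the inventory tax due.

Days held (November 12 – December 9, 2007): 28 out of 365
Tax = €1,004,000 × 2.9% × 28/365 = €2,233.5562

€2,233.56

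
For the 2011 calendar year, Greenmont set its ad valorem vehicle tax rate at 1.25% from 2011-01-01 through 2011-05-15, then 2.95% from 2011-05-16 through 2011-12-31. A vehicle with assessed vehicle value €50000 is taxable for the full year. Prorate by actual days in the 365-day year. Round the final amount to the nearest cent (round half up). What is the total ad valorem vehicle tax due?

€1160.62

2011-01-01 to 2011-05-15: 135 days at 1.25% → €50000 × 1.25% × 135/365 = €231.1644
2011-05-16 to 2011-12-31: 230 days at 2.95% → €50000 × 2.95% × 230/365 = €929.4521
Total = €1160.6164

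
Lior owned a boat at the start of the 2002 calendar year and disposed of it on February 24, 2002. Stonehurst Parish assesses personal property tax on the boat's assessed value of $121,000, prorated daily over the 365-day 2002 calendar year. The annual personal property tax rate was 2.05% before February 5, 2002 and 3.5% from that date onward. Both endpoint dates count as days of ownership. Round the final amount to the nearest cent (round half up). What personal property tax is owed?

January 1 – February 4, 2002: 35 days at 2.05% → $121,000 × 2.05% × 35/365 = $237.8562
February 5 – February 24, 2002: 20 days at 3.5% → $121,000 × 3.5% × 20/365 = $232.0548
Total = $469.9110

$469.91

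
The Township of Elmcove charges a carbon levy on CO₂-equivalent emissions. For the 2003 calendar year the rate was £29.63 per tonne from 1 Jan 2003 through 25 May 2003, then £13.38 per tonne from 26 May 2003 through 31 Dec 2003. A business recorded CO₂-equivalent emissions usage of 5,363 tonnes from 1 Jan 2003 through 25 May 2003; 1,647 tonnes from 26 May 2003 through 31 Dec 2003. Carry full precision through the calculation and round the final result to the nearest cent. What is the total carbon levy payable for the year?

£180942.55

1 Jan – 25 May 2003: 5,363 tonnes at £29.63/tonne → £158905.69
26 May – 31 Dec 2003: 1,647 tonnes at £13.38/tonne → £22036.86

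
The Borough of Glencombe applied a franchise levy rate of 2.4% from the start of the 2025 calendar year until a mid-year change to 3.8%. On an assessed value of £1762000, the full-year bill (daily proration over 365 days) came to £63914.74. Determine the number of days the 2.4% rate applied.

45 days

Let d = days at the first rate; then 365 − d days at the second rate.
£1762000 × [2.4%·d + 3.8%·(365−d)] / 365 = £63914.74
Solving gives d = 45, so the new rate took effect on February 15, 2025.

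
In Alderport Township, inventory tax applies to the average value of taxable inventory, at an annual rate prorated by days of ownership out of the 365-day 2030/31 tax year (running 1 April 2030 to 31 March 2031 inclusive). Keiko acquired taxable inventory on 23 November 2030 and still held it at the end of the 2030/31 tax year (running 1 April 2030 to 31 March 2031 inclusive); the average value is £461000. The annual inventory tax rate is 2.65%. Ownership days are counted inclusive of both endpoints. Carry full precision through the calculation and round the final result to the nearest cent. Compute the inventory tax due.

£4317.61

Days held (23 November 2030 – 31 March 2031): 129 out of 365
Tax = £461000 × 2.65% × 129/365 = £4317.6123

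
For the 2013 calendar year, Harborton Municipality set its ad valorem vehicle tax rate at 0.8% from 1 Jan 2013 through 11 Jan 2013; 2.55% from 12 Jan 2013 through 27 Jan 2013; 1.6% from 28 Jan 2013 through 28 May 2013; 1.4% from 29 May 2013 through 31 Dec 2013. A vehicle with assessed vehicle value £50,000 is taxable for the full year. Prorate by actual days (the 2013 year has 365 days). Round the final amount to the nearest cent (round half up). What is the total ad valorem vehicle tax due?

£749.32

1 Jan – 11 Jan 2013: 11 days at 0.8% → £50,000 × 0.8% × 11/365 = £12.0548
12 Jan – 27 Jan 2013: 16 days at 2.55% → £50,000 × 2.55% × 16/365 = £55.8904
28 Jan – 28 May 2013: 121 days at 1.6% → £50,000 × 1.6% × 121/365 = £265.2055
29 May – 31 Dec 2013: 217 days at 1.4% → £50,000 × 1.4% × 217/365 = £416.1644
Total = £749.3151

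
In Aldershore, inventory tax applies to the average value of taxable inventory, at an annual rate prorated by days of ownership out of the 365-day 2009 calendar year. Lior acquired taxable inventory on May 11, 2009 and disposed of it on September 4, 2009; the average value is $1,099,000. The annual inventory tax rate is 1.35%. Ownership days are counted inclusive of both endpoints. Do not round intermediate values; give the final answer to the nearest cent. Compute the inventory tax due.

Days held (May 11 – September 4, 2009): 117 out of 365
Tax = $1,099,000 × 1.35% × 117/365 = $4,755.8096

$4,755.81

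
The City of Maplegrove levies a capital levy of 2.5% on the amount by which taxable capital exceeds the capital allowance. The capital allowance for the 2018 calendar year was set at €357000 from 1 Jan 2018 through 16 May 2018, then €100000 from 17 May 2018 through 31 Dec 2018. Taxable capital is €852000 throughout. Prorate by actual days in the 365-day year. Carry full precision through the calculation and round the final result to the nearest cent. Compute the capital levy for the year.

€16406.03

1 Jan – 16 May 2018: 136 days, exemption €357000 → (€852000 − €357000) × 2.5% × 136/365 = €4610.9589
17 May – 31 Dec 2018: 229 days, exemption €100000 → (€852000 − €100000) × 2.5% × 229/365 = €11795.0685
Total = €16406.0274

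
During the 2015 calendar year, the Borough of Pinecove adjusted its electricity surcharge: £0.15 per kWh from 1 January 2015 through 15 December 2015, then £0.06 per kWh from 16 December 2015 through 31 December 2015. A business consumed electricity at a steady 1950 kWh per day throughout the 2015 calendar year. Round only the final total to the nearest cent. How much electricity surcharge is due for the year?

£103,954.50

1 January – 15 December 2015: 349 days × 1950 kWh/day = 680,550 kWh at £0.15/kWh → £102,082.50
16 December – 31 December 2015: 16 days × 1950 kWh/day = 31,200 kWh at £0.06/kWh → £1,872.00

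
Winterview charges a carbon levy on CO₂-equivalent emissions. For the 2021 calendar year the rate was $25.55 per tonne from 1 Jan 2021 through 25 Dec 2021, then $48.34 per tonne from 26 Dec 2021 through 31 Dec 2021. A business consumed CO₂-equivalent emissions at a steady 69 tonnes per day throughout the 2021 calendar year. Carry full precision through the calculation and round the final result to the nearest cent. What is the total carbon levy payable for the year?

1 Jan – 25 Dec 2021: 359 days × 69 tonnes/day = 24,771 tonnes at $25.55/tonne → $632,899.05
26 Dec – 31 Dec 2021: 6 days × 69 tonnes/day = 414 tonnes at $48.34/tonne → $20,012.76

$652,911.81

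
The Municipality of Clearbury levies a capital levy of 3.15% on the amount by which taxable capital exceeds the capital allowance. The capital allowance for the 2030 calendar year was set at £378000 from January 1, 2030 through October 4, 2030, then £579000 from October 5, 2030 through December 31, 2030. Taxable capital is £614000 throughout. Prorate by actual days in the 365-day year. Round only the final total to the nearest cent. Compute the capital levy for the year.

January 1 – October 4, 2030: 277 days, exemption £378000 → (£614000 − £378000) × 3.15% × 277/365 = £5641.6932
October 5 – December 31, 2030: 88 days, exemption £579000 → (£614000 − £579000) × 3.15% × 88/365 = £265.8082
Total = £5907.5014

£5907.50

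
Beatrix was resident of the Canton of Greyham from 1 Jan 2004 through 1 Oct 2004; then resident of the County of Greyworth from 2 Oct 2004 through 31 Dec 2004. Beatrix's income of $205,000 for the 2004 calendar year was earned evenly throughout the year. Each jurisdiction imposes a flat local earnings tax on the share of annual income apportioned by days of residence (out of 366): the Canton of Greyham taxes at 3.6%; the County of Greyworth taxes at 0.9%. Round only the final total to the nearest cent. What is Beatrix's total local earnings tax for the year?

$6,003.81

The Canton of Greyham, 1 Jan – 1 Oct 2004: 275 days → $205,000 × 3.6% × 275/366 = $5,545.0820
The County of Greyworth, 2 Oct – 31 Dec 2004: 91 days → $205,000 × 0.9% × 91/366 = $458.7295
Total = $6,003.8115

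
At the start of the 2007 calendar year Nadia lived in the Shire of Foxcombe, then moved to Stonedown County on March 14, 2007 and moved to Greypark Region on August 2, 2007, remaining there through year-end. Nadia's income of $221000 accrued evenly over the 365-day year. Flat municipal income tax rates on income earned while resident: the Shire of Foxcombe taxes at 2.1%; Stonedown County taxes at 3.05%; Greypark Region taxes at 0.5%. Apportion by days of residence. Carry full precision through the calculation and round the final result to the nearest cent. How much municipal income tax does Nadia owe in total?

$3979.51

The Shire of Foxcombe, January 1 – March 13, 2007: 72 days → $221000 × 2.1% × 72/365 = $915.4849
Stonedown County, March 14 – August 1, 2007: 141 days → $221000 × 3.05% × 141/365 = $2603.8644
Greypark Region, August 2 – December 31, 2007: 152 days → $221000 × 0.5% × 152/365 = $460.1644
Total = $3979.5137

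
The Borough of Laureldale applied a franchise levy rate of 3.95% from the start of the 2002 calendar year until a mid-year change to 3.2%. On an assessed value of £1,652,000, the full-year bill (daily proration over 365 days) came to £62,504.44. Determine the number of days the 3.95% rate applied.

284 days

Let d = days at the first rate; then 365 − d days at the second rate.
£1,652,000 × [3.95%·d + 3.2%·(365−d)] / 365 = £62,504.44
Solving gives d = 284, so the new rate took effect on October 12, 2002.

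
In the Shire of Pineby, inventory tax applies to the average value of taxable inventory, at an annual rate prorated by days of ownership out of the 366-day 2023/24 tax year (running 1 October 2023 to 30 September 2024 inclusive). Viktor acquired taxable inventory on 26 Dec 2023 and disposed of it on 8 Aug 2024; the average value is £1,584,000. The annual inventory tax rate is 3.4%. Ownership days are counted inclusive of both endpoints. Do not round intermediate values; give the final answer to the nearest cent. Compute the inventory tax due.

Days held (26 Dec 2023 – 8 Aug 2024): 227 out of 366
Tax = £1,584,000 × 3.4% × 227/366 = £33,402.4918

£33,402.49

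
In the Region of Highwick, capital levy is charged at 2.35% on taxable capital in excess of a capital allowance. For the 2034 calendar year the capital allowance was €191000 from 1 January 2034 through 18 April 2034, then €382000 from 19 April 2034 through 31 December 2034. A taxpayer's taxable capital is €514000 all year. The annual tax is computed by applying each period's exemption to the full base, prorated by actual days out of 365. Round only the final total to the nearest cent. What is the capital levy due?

1 January – 18 April 2034: 108 days, exemption €191000 → (€514000 − €191000) × 2.35% × 108/365 = €2245.9562
19 April – 31 December 2034: 257 days, exemption €382000 → (€514000 − €382000) × 2.35% × 257/365 = €2184.1479
Total = €4430.1041

€4430.10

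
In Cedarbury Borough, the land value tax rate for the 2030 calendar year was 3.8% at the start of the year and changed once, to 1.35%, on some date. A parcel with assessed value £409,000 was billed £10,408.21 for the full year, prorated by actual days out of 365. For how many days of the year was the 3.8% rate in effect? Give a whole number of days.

178 days

Let d = days at the first rate; then 365 − d days at the second rate.
£409,000 × [3.8%·d + 1.35%·(365−d)] / 365 = £10,408.21
Solving gives d = 178, so the new rate took effect on 28 Jun 2030.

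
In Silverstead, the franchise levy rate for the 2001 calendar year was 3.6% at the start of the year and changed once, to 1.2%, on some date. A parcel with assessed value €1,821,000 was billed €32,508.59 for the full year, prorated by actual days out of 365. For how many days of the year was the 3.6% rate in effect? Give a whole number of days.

Let d = days at the first rate; then 365 − d days at the second rate.
€1,821,000 × [3.6%·d + 1.2%·(365−d)] / 365 = €32,508.59
Solving gives d = 89, so the new rate took effect on 31 March 2001.

89 days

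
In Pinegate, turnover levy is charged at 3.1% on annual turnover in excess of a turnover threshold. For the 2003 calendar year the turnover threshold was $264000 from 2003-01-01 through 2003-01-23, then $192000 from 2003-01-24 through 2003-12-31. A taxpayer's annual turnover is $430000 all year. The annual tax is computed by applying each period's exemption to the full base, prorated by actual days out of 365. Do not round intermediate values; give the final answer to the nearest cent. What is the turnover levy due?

2003-01-01 to 2003-01-23: 23 days, exemption $264000 → ($430000 − $264000) × 3.1% × 23/365 = $324.2685
2003-01-24 to 2003-12-31: 342 days, exemption $192000 → ($430000 − $192000) × 3.1% × 342/365 = $6913.0849
Total = $7237.3534

$7237.35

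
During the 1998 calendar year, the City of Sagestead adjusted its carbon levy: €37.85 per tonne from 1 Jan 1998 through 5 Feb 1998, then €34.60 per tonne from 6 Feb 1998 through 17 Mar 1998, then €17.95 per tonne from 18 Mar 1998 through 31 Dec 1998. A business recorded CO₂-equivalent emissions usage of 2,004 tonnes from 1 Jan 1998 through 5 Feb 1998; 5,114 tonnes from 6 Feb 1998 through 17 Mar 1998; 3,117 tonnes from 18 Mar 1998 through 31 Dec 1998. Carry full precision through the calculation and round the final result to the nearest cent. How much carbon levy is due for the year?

1 Jan – 5 Feb 1998: 2,004 tonnes at €37.85/tonne → €75,851.40
6 Feb – 17 Mar 1998: 5,114 tonnes at €34.60/tonne → €176,944.40
18 Mar – 31 Dec 1998: 3,117 tonnes at €17.95/tonne → €55,950.15

€308,745.95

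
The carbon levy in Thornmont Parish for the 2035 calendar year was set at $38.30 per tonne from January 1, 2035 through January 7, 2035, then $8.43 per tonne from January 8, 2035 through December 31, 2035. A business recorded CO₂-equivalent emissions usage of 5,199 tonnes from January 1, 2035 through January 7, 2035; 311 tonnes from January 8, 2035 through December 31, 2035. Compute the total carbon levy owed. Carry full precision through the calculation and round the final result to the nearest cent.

January 1 – January 7, 2035: 5,199 tonnes at $38.30/tonne → $199,121.70
January 8 – December 31, 2035: 311 tonnes at $8.43/tonne → $2,621.73

$201,743.43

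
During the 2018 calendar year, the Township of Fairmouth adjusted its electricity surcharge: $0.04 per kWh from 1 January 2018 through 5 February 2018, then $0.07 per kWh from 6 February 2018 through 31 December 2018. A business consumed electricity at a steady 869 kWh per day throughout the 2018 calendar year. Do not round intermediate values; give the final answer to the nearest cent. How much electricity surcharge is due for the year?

$21,264.43

1 January – 5 February 2018: 36 days × 869 kWh/day = 31,284 kWh at $0.04/kWh → $1,251.36
6 February – 31 December 2018: 329 days × 869 kWh/day = 285,901 kWh at $0.07/kWh → $20,013.07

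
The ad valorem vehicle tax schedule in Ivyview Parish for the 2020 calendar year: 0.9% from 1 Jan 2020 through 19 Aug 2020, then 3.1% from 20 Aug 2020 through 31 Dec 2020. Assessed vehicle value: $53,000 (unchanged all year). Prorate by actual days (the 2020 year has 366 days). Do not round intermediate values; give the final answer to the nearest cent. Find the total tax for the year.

$903.90

1 Jan – 19 Aug 2020: 232 days at 0.9% → $53,000 × 0.9% × 232/366 = $302.3607
20 Aug – 31 Dec 2020: 134 days at 3.1% → $53,000 × 3.1% × 134/366 = $601.5355
Total = $903.8962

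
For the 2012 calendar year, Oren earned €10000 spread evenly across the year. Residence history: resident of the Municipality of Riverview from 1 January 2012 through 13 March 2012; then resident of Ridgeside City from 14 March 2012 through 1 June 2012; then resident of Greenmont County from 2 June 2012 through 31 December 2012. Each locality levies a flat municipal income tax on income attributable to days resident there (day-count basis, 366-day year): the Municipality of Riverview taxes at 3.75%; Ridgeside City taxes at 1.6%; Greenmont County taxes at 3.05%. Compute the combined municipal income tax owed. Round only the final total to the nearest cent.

€287.27

The Municipality of Riverview, 1 January – 13 March 2012: 73 days → €10000 × 3.75% × 73/366 = €74.7951
Ridgeside City, 14 March – 1 June 2012: 80 days → €10000 × 1.6% × 80/366 = €34.9727
Greenmont County, 2 June – 31 December 2012: 213 days → €10000 × 3.05% × 213/366 = €177.5000
Total = €287.2678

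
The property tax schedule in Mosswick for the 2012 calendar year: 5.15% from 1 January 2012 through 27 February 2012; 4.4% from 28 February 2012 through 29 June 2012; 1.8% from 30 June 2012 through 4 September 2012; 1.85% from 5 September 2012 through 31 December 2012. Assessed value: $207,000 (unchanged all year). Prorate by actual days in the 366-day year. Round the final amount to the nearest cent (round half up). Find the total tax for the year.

$6,666.98

1 January – 27 February 2012: 58 days at 5.15% → $207,000 × 5.15% × 58/366 = $1,689.3689
28 February – 29 June 2012: 123 days at 4.4% → $207,000 × 4.4% × 123/366 = $3,060.8852
30 June – 4 September 2012: 67 days at 1.8% → $207,000 × 1.8% × 67/366 = $682.0820
5 September – 31 December 2012: 118 days at 1.85% → $207,000 × 1.85% × 118/366 = $1,234.6475
Total = $6,666.9836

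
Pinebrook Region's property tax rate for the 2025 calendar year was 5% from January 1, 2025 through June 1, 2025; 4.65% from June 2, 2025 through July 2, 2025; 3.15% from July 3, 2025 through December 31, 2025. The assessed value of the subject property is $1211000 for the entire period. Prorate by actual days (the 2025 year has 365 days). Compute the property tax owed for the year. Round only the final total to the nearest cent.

$49018.96

January 1 – June 1, 2025: 152 days at 5% → $1211000 × 5% × 152/365 = $25215.3425
June 2 – July 2, 2025: 31 days at 4.65% → $1211000 × 4.65% × 31/365 = $4782.6205
July 3 – December 31, 2025: 182 days at 3.15% → $1211000 × 3.15% × 182/365 = $19020.9945
Total = $49018.9575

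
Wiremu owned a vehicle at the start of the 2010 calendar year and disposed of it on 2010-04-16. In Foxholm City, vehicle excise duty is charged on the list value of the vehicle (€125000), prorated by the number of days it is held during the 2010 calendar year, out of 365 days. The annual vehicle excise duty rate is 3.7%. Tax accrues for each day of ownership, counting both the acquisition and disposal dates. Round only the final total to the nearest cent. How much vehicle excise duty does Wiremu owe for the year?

€1343.15

Days held (2010-01-01 to 2010-04-16): 106 out of 365
Tax = €125000 × 3.7% × 106/365 = €1343.1507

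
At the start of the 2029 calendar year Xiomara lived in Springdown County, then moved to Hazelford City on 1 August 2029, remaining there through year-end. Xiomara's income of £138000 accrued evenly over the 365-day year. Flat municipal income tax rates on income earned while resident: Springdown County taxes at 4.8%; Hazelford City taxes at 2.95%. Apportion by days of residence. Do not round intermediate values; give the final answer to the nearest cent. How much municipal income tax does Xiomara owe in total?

Springdown County, 1 January – 31 July 2029: 212 days → £138000 × 4.8% × 212/365 = £3847.3644
Hazelford City, 1 August – 31 December 2029: 153 days → £138000 × 2.95% × 153/365 = £1706.4740
Total = £5553.8384

£5553.84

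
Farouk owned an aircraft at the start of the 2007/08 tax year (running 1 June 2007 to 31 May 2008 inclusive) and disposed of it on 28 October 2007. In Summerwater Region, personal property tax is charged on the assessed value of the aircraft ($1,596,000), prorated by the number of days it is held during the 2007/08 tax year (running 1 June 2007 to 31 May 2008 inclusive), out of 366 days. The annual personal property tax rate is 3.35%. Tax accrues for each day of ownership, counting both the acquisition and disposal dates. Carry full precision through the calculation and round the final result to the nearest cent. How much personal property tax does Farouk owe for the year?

Days held (1 June – 28 October 2007): 150 out of 366
Tax = $1,596,000 × 3.35% × 150/366 = $21,912.2951

$21,912.30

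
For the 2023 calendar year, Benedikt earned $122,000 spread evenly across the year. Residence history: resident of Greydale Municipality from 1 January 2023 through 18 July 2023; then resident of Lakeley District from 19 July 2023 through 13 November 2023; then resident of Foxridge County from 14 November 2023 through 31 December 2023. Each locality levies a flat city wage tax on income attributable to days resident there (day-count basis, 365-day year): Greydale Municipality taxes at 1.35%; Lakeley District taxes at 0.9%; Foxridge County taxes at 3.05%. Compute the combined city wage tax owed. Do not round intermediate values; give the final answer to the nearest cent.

Greydale Municipality, 1 January – 18 July 2023: 199 days → $122,000 × 1.35% × 199/365 = $897.9534
Lakeley District, 19 July – 13 November 2023: 118 days → $122,000 × 0.9% × 118/365 = $354.9699
Foxridge County, 14 November – 31 December 2023: 48 days → $122,000 × 3.05% × 48/365 = $489.3370
Total = $1,742.2603

$1,742.26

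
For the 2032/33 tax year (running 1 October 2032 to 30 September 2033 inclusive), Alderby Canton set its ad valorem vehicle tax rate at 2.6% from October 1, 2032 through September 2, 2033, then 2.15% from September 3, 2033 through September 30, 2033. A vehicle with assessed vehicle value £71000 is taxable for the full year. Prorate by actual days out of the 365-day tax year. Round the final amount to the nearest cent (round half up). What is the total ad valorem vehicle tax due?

£1821.49

October 1, 2032 – September 2, 2033: 337 days at 2.6% → £71000 × 2.6% × 337/365 = £1704.3890
September 3 – September 30, 2033: 28 days at 2.15% → £71000 × 2.15% × 28/365 = £117.1014
Total = £1821.4904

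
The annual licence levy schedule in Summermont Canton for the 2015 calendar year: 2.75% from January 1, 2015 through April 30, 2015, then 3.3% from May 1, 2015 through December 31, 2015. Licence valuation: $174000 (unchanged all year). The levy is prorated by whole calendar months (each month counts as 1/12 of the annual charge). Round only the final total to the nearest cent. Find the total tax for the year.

January 1 – April 30, 2015: 4 months at 2.75% → $174000 × 2.75% × 4/12 = $1595.0000
May 1 – December 31, 2015: 8 months at 3.3% → $174000 × 3.3% × 8/12 = $3828.0000
Total = $5423.0000

$5423.00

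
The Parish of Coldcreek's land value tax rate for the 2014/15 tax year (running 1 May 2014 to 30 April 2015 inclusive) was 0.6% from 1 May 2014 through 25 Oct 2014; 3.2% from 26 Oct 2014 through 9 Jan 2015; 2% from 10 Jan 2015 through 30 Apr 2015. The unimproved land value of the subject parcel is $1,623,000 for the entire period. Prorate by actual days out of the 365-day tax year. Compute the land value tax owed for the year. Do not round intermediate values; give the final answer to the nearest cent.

1 May – 25 Oct 2014: 178 days at 0.6% → $1,623,000 × 0.6% × 178/365 = $4,748.9425
26 Oct 2014 – 9 Jan 2015: 76 days at 3.2% → $1,623,000 × 3.2% × 76/365 = $10,814.0712
10 Jan – 30 Apr 2015: 111 days at 2% → $1,623,000 × 2% × 111/365 = $9,871.3973
Total = $25,434.4110

$25,434.41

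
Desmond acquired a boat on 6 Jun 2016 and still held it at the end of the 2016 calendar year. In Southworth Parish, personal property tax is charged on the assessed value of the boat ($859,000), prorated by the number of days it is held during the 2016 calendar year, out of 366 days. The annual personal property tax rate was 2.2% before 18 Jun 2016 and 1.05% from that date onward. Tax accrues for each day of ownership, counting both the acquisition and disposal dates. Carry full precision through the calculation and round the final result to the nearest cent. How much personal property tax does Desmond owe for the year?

$5,474.36

6 Jun – 17 Jun 2016: 12 days at 2.2% → $859,000 × 2.2% × 12/366 = $619.6066
18 Jun – 31 Dec 2016: 197 days at 1.05% → $859,000 × 1.05% × 197/366 = $4,854.7582
Total = $5,474.3648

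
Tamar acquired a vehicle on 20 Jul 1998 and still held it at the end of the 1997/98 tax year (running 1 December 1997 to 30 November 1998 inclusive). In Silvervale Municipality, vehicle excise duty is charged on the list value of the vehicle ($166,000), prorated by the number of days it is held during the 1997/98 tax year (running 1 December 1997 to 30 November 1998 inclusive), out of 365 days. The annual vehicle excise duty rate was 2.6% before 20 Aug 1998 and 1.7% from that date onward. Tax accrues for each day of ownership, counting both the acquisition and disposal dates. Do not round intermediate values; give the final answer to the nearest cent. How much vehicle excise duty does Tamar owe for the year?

$1,162.91

20 Jul – 19 Aug 1998: 31 days at 2.6% → $166,000 × 2.6% × 31/365 = $366.5644
20 Aug – 30 Nov 1998: 103 days at 1.7% → $166,000 × 1.7% × 103/365 = $796.3452
Total = $1,162.9096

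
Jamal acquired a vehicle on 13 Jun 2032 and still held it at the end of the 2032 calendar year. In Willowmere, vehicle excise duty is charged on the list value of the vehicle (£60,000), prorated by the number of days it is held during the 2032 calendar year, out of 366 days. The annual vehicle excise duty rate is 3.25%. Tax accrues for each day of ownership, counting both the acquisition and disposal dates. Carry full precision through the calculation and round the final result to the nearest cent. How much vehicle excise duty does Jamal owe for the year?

Days held (13 Jun – 31 Dec 2032): 202 out of 366
Tax = £60,000 × 3.25% × 202/366 = £1,076.2295

£1,076.23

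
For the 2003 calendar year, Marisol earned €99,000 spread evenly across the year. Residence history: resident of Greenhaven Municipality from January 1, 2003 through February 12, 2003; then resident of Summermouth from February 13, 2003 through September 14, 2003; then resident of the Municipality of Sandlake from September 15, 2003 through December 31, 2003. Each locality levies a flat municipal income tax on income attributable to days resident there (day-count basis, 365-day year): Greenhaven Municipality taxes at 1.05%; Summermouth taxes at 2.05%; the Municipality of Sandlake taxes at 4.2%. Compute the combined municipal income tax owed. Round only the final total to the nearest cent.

Greenhaven Municipality, January 1 – February 12, 2003: 43 days → €99,000 × 1.05% × 43/365 = €122.4616
Summermouth, February 13 – September 14, 2003: 214 days → €99,000 × 2.05% × 214/365 = €1,189.8986
The Municipality of Sandlake, September 15 – December 31, 2003: 108 days → €99,000 × 4.2% × 108/365 = €1,230.3123
Total = €2,542.6726

€2,542.67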